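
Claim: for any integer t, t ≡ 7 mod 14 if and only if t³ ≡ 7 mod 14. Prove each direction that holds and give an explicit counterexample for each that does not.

(⇒) Suppose t ≡ 7 mod 14. Write t = 14j + 7. Then (14j + 7)³ = 2744j³ + 4116j² + 2058j + 343 = 14(196j³ + 294j² + 147j + 24) + 7, so t³ ≡ 7 (mod 14).

(⇐) Conversely, suppose t³ ≡ 7 (mod 14). The only residue r in {0, …, 13} with r³ ≡ 7 (mod 14) is r = 7, so t ≡ 7 (mod 14).

The biconditional holds.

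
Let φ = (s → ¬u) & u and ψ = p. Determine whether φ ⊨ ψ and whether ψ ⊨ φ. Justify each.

Neither implication holds.

(→) This fails. Under p = F, s = F, u = T, the left side is true but the right side is false.

(←) This fails. Under p = T, s = F, u = F, the left side is false but the right side is true.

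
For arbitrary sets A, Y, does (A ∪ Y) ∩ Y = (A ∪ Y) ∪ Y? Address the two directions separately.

Only the forward inclusion holds.

Forward inclusion. Let x ∈ (A ∪ Y) ∩ Y. Then either x ∈ Y and x ∉ A; or x ∈ A ∩ Y. In each case x ∈ (A ∪ Y) ∪ Y, so (A ∪ Y) ∩ Y ⊆ (A ∪ Y) ∪ Y.

Reverse inclusion. This inclusion fails. Take A = {1}, Y = ∅; then 1 ∈ (A ∪ Y) ∪ Y but 1 ∉ (A ∪ Y) ∩ Y.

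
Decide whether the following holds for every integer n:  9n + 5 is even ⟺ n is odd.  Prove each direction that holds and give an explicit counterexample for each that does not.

(→) Suppose 9n + 5 is even. Since 9 is odd, 9n and n have the same parity, so 9n + 5 ≡ n + 5 (mod 2). As 5 is odd, 9n + 5 is even exactly when n is odd. Thus n is odd.

(←) Conversely, suppose n is odd; write n = 2j + 1. Then 9n + 5 = 9·(2j + 1) + 5 = 2·9j + 14, which is even.

Both directions hold.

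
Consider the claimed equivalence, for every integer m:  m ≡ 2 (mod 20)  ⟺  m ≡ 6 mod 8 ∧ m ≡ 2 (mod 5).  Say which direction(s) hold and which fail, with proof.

(→) This fails: m = 2 gives 2 ≡ 2 (mod 20) but 2 ≡ 2 (mod 8), so the conjunction on the right does not hold.

(←) Conversely, if m ≡ 6 (mod 8) and m ≡ 2 (mod 5), then by the Chinese remainder theorem m ≡ 22 (mod 40). Since 22 ≡ 2 (mod 20) and 20 ∣ 40, we get m ≡ 2 (mod 20).

Only the converse holds.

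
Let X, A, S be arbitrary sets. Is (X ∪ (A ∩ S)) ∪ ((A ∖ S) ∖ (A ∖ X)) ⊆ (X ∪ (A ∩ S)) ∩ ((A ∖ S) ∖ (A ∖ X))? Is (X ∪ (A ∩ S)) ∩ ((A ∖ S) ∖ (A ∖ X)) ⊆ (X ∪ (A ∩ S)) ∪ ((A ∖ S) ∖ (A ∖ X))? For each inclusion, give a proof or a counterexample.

(⊆) fails; (⊇) holds.

(⟸) Let x ∈ (X ∪ (A ∩ S)) ∩ ((A ∖ S) ∖ (A ∖ X)). Then x ∈ X ∩ A and x ∉ S, from which x ∈ (X ∪ (A ∩ S)) ∪ ((A ∖ S) ∖ (A ∖ X)).

(⟹) This inclusion fails. Take X = {1}, A = ∅, S = ∅; then 1 ∈ (X ∪ (A ∩ S)) ∪ ((A ∖ S) ∖ (A ∖ X)) but 1 ∉ (X ∪ (A ∩ S)) ∩ ((A ∖ S) ∖ (A ∖ X)).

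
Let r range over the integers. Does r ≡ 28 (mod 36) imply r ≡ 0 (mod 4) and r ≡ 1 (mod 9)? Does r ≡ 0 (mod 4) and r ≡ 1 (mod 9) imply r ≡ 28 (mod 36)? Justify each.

Both directions hold.

[⇒] Suppose r ≡ 28 (mod 36); write r = 36j + 28. Since 4 ∣ 36, reducing mod 4 gives r ≡ 28 ≡ 0 (mod 4); since 9 ∣ 36, reducing mod 9 gives r ≡ 28 ≡ 1 (mod 9).

[⇐] Conversely, if r ≡ 0 (mod 4) and r ≡ 1 (mod 9), then by the Chinese remainder theorem r ≡ 28 (mod 36). This is exactly r ≡ 28 (mod 36).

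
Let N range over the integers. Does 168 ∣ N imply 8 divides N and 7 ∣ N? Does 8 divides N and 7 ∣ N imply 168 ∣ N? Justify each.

(⇒) holds; (⇐) fails.

(⟹) If 168 ∣ N, write N = 168q. Since 168 = 21·8, N = 8·(21q), so 8 ∣ N; and since 168 = 24·7, N = 7·(24q), so 7 ∣ N.

(⟸) This fails: take N = 56. Both 8 ∣ 56 and 7 ∣ 56, yet 56 is not a multiple of 168 (since 56 = 0·168 + 56), so 168 ∤ 56.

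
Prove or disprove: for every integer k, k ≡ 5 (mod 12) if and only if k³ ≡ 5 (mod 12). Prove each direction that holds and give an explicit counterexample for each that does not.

Both implications hold.

[⇒] Suppose k ≡ 5 (mod 12). Write k = 12j + 5. Then (12j + 5)³ = 1728j³ + 2160j² + 900j + 125 = 12(144j³ + 180j² + 75j + 10) + 5, so k³ ≡ 5 (mod 12).

[⇐] Conversely, suppose k³ ≡ 5 (mod 12). The only residue r in {0, …, 11} with r³ ≡ 5 (mod 12) is r = 5, so k ≡ 5 (mod 12).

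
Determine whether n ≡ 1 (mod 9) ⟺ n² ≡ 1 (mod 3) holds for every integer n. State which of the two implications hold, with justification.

Forward direction. Suppose n ≡ 1 (mod 9). Then n² ≡ 1² = 1 (mod 9), and since 3 ∣ 9, also n² ≡ 1 (mod 3).

Converse. This fails: take n = 2. Then 2² = 4 ≡ 1 (mod 3), yet 2 ≡ 2 (mod 9), not 1.

Only the forward implication holds.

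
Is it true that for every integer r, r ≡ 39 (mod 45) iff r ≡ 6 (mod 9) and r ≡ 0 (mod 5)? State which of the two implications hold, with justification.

Forward direction. This fails: r = 39 gives 39 ≡ 39 (mod 45) but 39 ≡ 3 (mod 9), so the conjunction on the right does not hold.

Converse. This fails: r = 15 satisfies both congruences on the right (15 ≡ 6 mod 9 and 15 ≡ 0 mod 5) yet 15 ≡ 15 (mod 45), not 39.

Both directions fail.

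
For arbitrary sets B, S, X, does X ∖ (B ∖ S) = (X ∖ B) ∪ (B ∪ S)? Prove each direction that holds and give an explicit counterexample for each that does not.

(⟹) Let x ∈ X ∖ (B ∖ S). Then either x ∈ X and x ∉ B, S; or x ∈ S ∩ X and x ∉ B; or x ∈ B ∩ S ∩ X. In each case x ∈ (X ∖ B) ∪ (B ∪ S), so X ∖ (B ∖ S) ⊆ (X ∖ B) ∪ (B ∪ S).

(⟸) This inclusion fails. Take B = {1}, S = ∅, X = ∅; then 1 ∈ (X ∖ B) ∪ (B ∪ S) but 1 ∉ X ∖ (B ∖ S).

(⊆) holds; (⊇) fails.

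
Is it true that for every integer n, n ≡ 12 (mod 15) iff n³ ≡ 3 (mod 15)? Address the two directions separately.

Converse. Suppose n³ ≡ 3 (mod 15). The only residue r in {0, …, 14} with r³ ≡ 3 (mod 15) is r = 12, so n ≡ 12 (mod 15).

Forward direction. Suppose n ≡ 12 (mod 15). Write n = 15j + 12. Then (15j + 12)³ = 3375j³ + 8100j² + 6480j + 1728 = 15(225j³ + 540j² + 432j + 115) + 3, so n³ ≡ 3 (mod 15).

Both directions hold.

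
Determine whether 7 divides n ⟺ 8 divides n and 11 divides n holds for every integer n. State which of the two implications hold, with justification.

Neither direction holds.

(⇒) This fails: take n = 7. Certainly 7 ∣ 7, but 8 ∤ 7.

(⇐) This fails: take n = 88. Both 8 ∣ 88 and 11 ∣ 88, yet 88 is not a multiple of 7 (since 88 = 12·7 + 4), so 7 ∤ 88.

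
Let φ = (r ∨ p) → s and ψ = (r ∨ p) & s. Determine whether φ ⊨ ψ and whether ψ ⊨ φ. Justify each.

The forward direction fails; the converse holds.

(⇒) This fails. Under r = F, s = F, p = F, the left side is true but the right side is false.

(⇐) Assume the antecedent. If r is true, the antecedent forces (r = T, s = T, p = F) or (r = T, s = T, p = T), and (r ∨ p) → s holds there. If r is false, the antecedent forces (r = F, s = T, p = T), and (r ∨ p) → s holds there. Either way (r ∨ p) → s holds.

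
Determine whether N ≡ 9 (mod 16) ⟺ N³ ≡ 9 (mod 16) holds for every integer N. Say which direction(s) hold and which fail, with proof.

The biconditional holds.

(⟹) Suppose N ≡ 9 (mod 16). Write N = 16j + 9. Then (16j + 9)³ = 4096j³ + 6912j² + 3888j + 729 = 16(256j³ + 432j² + 243j + 45) + 9, so N³ ≡ 9 (mod 16).

(⟸) Conversely, suppose N³ ≡ 9 (mod 16). The only residue r in {0, …, 15} with r³ ≡ 9 (mod 16) is r = 9, so N ≡ 9 (mod 16).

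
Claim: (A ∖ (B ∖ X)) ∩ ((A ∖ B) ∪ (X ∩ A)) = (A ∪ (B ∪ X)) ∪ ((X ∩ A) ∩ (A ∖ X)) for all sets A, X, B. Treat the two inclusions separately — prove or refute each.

The sets are not equal: only the forward inclusion holds.

(⟹) Let x ∈ (A ∖ (B ∖ X)) ∩ ((A ∖ B) ∪ (X ∩ A)). Then either x ∈ A and x ∉ X, B; or x ∈ A ∩ X and x ∉ B; or x ∈ A ∩ X ∩ B. In each case x ∈ (A ∪ (B ∪ X)) ∪ ((X ∩ A) ∩ (A ∖ X)), so (A ∖ (B ∖ X)) ∩ ((A ∖ B) ∪ (X ∩ A)) ⊆ (A ∪ (B ∪ X)) ∪ ((X ∩ A) ∩ (A ∖ X)).

(⟸) This inclusion fails. Take A = ∅, X = {1}, B = ∅; then 1 ∈ (A ∪ (B ∪ X)) ∪ ((X ∩ A) ∩ (A ∖ X)) but 1 ∉ (A ∖ (B ∖ X)) ∩ ((A ∖ B) ∪ (X ∩ A)).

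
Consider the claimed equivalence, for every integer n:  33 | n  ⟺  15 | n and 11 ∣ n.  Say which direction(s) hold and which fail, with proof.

[⇐] Suppose 15 ∣ n and 11 ∣ n. Any common multiple of 15 and 11 is a multiple of their lcm; here gcd(15, 11) = 1, so lcm(15, 11) = 15·11 = 165, so 165 ∣ n. Since 33 ∣ 165, it follows that 33 ∣ n.

[⇒] This fails: take n = 33. Certainly 33 ∣ 33, but 15 ∤ 33.

Only the reverse direction holds.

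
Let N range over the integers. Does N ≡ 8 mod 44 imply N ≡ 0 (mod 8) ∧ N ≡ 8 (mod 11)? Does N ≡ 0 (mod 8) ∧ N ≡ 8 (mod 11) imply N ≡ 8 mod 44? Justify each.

(⇒) fails; (⇐) holds.

Forward direction. This fails: N = 52 gives 52 ≡ 8 (mod 44) but 52 ≡ 4 (mod 8), so the conjunction on the right does not hold.

Converse. If N ≡ 0 (mod 8) and N ≡ 8 (mod 11), then by the Chinese remainder theorem N ≡ 8 (mod 88). Since 8 ≡ 8 (mod 44) and 44 ∣ 88, we get N ≡ 8 (mod 44).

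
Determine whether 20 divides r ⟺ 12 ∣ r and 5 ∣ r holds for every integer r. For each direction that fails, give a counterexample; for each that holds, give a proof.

(→) This fails: take r = 20. Certainly 20 ∣ 20, but 12 ∤ 20.

(←) Suppose 12 ∣ r and 5 ∣ r. Any common multiple of 12 and 5 is a multiple of their lcm; here gcd(12, 5) = 1, so lcm(12, 5) = 12·5 = 60, so 60 ∣ r. Since 20 ∣ 60, it follows that 20 ∣ r.

Not equivalent: only (⇐) holds.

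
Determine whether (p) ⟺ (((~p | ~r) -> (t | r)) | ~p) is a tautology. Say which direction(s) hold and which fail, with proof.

(→) This fails. Under p = T, t = F, r = F, the left side is true but the right side is false.

(←) This fails. Under p = F, t = F, r = F, the left side is false but the right side is true.

(⇒) fails and (⇐) fails.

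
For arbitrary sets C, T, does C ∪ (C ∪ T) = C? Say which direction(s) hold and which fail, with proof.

The sets are not equal: only the reverse inclusion holds.

(⟹) This inclusion fails. Take C = ∅, T = {1}; then 1 ∈ C ∪ (C ∪ T) but 1 ∉ C.

(⟸) Let x ∈ C. Then either x ∈ C and x ∉ T; or x ∈ C ∩ T. In each case x ∈ C ∪ (C ∪ T), so C ⊆ C ∪ (C ∪ T).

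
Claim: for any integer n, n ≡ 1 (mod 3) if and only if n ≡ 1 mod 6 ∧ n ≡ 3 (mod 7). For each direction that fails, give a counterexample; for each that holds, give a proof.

(⇒) fails; (⇐) holds.

Forward direction. This fails: n = 1 gives 1 ≡ 1 (mod 3) but 1 ≡ 1 (mod 7), so the conjunction on the right does not hold.

Converse. If n ≡ 1 (mod 6) and n ≡ 3 (mod 7), then by the Chinese remainder theorem n ≡ 31 (mod 42). Since 31 ≡ 1 (mod 3) and 3 ∣ 42, we get n ≡ 1 (mod 3).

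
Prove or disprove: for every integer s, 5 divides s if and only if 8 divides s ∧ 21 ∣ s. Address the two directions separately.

[⇒] This fails: take s = 5. Certainly 5 ∣ 5, but 8 ∤ 5.

[⇐] This fails: take s = 168. Both 8 ∣ 168 and 21 ∣ 168, yet 168 is not a multiple of 5 (since 168 = 33·5 + 3), so 5 ∤ 168.

(⇒) fails and (⇐) fails.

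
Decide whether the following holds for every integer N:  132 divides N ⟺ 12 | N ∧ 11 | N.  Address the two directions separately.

Forward direction. If 132 ∣ N, write N = 132q. Since 132 = 11·12, N = 12·(11q), so 12 ∣ N; and since 132 = 12·11, N = 11·(12q), so 11 ∣ N.

Converse. Suppose 12 ∣ N and 11 ∣ N. Any common multiple of 12 and 11 is a multiple of their lcm; here gcd(12, 11) = 1, so lcm(12, 11) = 12·11 = 132, so 132 ∣ N.

Both implications hold.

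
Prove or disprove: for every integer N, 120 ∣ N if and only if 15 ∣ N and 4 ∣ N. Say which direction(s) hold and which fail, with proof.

(⇒) holds; (⇐) fails.

[⇒] If 120 ∣ N, write N = 120q. Since 120 = 8·15, N = 15·(8q), so 15 ∣ N; and since 120 = 30·4, N = 4·(30q), so 4 ∣ N.

[⇐] This fails: take N = 60. Both 15 ∣ 60 and 4 ∣ 60, yet 60 is not a multiple of 120 (since 60 = 0·120 + 60), so 120 ∤ 60.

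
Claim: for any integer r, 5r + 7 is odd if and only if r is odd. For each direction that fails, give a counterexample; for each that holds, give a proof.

(⇒) fails and (⇐) fails.

(→) This fails: r = 4 gives 5r + 7 = 27, which is odd, but 4 is even, not odd.

(←) This also fails: r = 1 is odd, but 5r + 7 = 12 is even, not odd.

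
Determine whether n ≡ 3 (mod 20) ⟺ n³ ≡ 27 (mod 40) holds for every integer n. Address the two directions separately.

(⟹) This fails: take n = 23. Then 23 ≡ 3 (mod 20), but 23³ = 12167 ≡ 7 (mod 40), not 27.

(⟸) Conversely, the residues r modulo 40 with r³ ≡ 27 (mod 40) are exactly {3}, and each is ≡ 3 (mod 20).

The forward direction fails; the converse holds.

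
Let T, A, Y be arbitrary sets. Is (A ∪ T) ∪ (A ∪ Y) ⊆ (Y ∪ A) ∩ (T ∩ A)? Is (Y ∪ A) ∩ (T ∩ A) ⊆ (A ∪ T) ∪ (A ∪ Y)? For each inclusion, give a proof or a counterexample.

The sets are not equal: only the reverse inclusion holds.

(⟹) This inclusion fails. Take T = {1}, A = ∅, Y = ∅; then 1 ∈ (A ∪ T) ∪ (A ∪ Y) but 1 ∉ (Y ∪ A) ∩ (T ∩ A).

(⟸) Let x ∈ (Y ∪ A) ∩ (T ∩ A). Then either x ∈ T ∩ A and x ∉ Y; or x ∈ T ∩ A ∩ Y. In each case x ∈ (A ∪ T) ∪ (A ∪ Y), so (Y ∪ A) ∩ (T ∩ A) ⊆ (A ∪ T) ∪ (A ∪ Y).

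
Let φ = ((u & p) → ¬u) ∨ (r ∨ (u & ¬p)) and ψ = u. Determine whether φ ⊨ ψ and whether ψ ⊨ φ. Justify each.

Neither direction holds.

[⇒] This fails. Under r = F, u = F, p = F, the left side is true but the right side is false.

[⇐] This fails. Under r = F, u = T, p = T, the left side is false but the right side is true.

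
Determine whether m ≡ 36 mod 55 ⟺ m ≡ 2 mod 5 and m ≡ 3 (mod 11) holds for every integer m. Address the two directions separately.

Both directions fail.

[⇒] This fails: m = 36 gives 36 ≡ 36 (mod 55) but 36 ≡ 1 (mod 5), so the conjunction on the right does not hold.

[⇐] This fails: m = 47 satisfies both congruences on the right (47 ≡ 2 mod 5 and 47 ≡ 3 mod 11) yet 47 ≡ 47 (mod 55), not 36.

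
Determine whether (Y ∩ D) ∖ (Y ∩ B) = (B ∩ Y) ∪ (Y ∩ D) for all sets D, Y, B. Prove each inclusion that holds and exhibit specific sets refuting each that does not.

(⊆) holds; (⊇) fails.

(⊆) Let x ∈ (Y ∩ D) ∖ (Y ∩ B). Then x ∈ D ∩ Y and x ∉ B, from which x ∈ (B ∩ Y) ∪ (Y ∩ D).

(⊇) This inclusion fails. Take D = ∅, Y = {1}, B = {1}; then 1 ∈ (B ∩ Y) ∪ (Y ∩ D) but 1 ∉ (Y ∩ D) ∖ (Y ∩ B).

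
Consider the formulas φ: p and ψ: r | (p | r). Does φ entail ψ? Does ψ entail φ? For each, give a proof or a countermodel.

Only the forward direction holds.

(⇒) Assume the antecedent. If p is true, r | (p | r) reduces to true regardless of the other variables. If p is false, the antecedent cannot hold. Either way r | (p | r) holds.

(⇐) This fails. Under p = F, r = T, the left side is false but the right side is true.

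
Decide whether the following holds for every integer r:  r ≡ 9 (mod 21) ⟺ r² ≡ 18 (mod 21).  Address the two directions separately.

The forward direction holds; the converse fails.

Forward direction. Suppose r ≡ 9 (mod 21). Write r = 21j + 9. Then (21j + 9)² = 441j² + 378j + 81 = 21(21j² + 18j + 3) + 18, so r² ≡ 18 (mod 21).

Converse. This fails: take r = 12. Then 12² = 144 ≡ 18 (mod 21), yet 12 ≡ 12 (mod 21), not 9.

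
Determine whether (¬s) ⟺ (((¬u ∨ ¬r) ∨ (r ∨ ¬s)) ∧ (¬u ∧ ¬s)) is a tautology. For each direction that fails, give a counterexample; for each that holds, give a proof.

[⇐] Assume the antecedent. If s is true, the antecedent cannot hold. If s is false, ¬s reduces to true regardless of the other variables. Either way ¬s holds.

[⇒] This fails. Under s = F, r = F, u = T, the left side is true but the right side is false.

The forward direction fails; the converse holds.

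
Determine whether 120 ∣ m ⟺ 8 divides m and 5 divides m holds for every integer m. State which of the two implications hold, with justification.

(⇒) If 120 ∣ m, write m = 120q. Since 120 = 15·8, m = 8·(15q), so 8 ∣ m; and since 120 = 24·5, m = 5·(24q), so 5 ∣ m.

(⇐) This fails: take m = 40. Both 8 ∣ 40 and 5 ∣ 40, yet 40 is not a multiple of 120 (since 40 = 0·120 + 40), so 120 ∤ 40.

Only the forward direction holds.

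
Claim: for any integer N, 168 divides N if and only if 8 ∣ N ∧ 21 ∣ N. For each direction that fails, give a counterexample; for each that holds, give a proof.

Both implications hold.

(⟹) If 168 ∣ N, write N = 168q. Since 168 = 21·8, N = 8·(21q), so 8 ∣ N; and since 168 = 8·21, N = 21·(8q), so 21 ∣ N.

(⟸) Suppose 8 ∣ N and 21 ∣ N. Any common multiple of 8 and 21 is a multiple of their lcm; here gcd(8, 21) = 1, so lcm(8, 21) = 8·21 = 168, so 168 ∣ N.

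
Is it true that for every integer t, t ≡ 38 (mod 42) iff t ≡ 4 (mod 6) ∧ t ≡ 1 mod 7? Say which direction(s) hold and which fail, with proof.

(⇒) This fails: t = 38 gives 38 ≡ 38 (mod 42) but 38 ≡ 2 (mod 6), so the conjunction on the right does not hold.

(⇐) This fails: t = 22 satisfies both congruences on the right (22 ≡ 4 mod 6 and 22 ≡ 1 mod 7) yet 22 ≡ 22 (mod 42), not 38.

Both directions fail.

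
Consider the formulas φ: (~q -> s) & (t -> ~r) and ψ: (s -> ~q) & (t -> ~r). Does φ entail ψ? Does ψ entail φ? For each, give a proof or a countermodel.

(⟹) This fails. Under t = F, s = T, r = F, q = T, the left side is true but the right side is false.

(⟸) This fails. Under t = F, s = F, r = F, q = F, the left side is false but the right side is true.

Neither direction holds.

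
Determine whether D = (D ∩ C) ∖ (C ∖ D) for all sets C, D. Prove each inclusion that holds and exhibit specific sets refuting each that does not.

(⟹) This inclusion fails. Take C = ∅, D = {1}; then 1 ∈ D but 1 ∉ (D ∩ C) ∖ (C ∖ D).

(⟸) Let x ∈ (D ∩ C) ∖ (C ∖ D). Then x ∈ C ∩ D, from which x ∈ D.

Only the reverse inclusion holds.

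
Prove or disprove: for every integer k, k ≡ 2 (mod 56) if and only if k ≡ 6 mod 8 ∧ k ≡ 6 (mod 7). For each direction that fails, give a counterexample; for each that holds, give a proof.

Neither implication holds.

(⟹) This fails: k = 2 gives 2 ≡ 2 (mod 56) but 2 ≡ 2 (mod 8), so the conjunction on the right does not hold.

(⟸) This fails: k = 6 satisfies both congruences on the right (6 ≡ 6 mod 8 and 6 ≡ 6 mod 7) yet 6 ≡ 6 (mod 56), not 2.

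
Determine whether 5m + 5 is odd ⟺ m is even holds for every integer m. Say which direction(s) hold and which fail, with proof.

Both implications hold.

Forward direction. Suppose 5m + 5 is odd. Since 5 is odd, 5m and m have the same parity, so 5m + 5 ≡ m + 5 (mod 2). As 5 is odd, 5m + 5 is odd exactly when m is even. Thus m is even.

Converse. Suppose m is even; write m = 2j. Then 5m + 5 = 5·(2j) + 5 = 2·5j + 5, which is odd.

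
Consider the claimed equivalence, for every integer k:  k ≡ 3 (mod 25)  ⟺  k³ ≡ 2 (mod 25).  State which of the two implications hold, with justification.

Both directions hold.

(⟹) Suppose k ≡ 3 (mod 25). Write k = 25j + 3. Then (25j + 3)³ = 15625j³ + 5625j² + 675j + 27 = 25(625j³ + 225j² + 27j + 1) + 2, so k³ ≡ 2 (mod 25).

(⟸) Conversely, suppose k³ ≡ 2 (mod 25). The only residue r in {0, …, 24} with r³ ≡ 2 (mod 25) is r = 3, so k ≡ 3 (mod 25).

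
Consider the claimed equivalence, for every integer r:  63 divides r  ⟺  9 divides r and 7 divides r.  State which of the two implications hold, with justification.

[⇒] If 63 ∣ r, write r = 63q. Since 63 = 7·9, r = 9·(7q), so 9 ∣ r; and since 63 = 9·7, r = 7·(9q), so 7 ∣ r.

[⇐] Suppose 9 ∣ r and 7 ∣ r. Any common multiple of 9 and 7 is a multiple of their lcm; here gcd(9, 7) = 1, so lcm(9, 7) = 9·7 = 63, so 63 ∣ r.

Both directions hold.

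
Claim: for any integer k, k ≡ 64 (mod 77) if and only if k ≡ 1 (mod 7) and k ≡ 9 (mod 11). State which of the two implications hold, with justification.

The biconditional holds.

[⇒] Suppose k ≡ 64 (mod 77); write k = 77j + 64. Since 7 ∣ 77, reducing mod 7 gives k ≡ 64 ≡ 1 (mod 7); since 11 ∣ 77, reducing mod 11 gives k ≡ 64 ≡ 9 (mod 11).

[⇐] Conversely, if k ≡ 1 (mod 7) and k ≡ 9 (mod 11), then by the Chinese remainder theorem k ≡ 64 (mod 77). This is exactly k ≡ 64 (mod 77).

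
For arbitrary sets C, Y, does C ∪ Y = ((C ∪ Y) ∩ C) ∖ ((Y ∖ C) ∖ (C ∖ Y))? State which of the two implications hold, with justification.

Forward inclusion. This inclusion fails. Take C = ∅, Y = {1}; then 1 ∈ C ∪ Y but 1 ∉ ((C ∪ Y) ∩ C) ∖ ((Y ∖ C) ∖ (C ∖ Y)).

Reverse inclusion. Let x ∈ ((C ∪ Y) ∩ C) ∖ ((Y ∖ C) ∖ (C ∖ Y)). Then either x ∈ C and x ∉ Y; or x ∈ C ∩ Y. In each case x ∈ C ∪ Y, so ((C ∪ Y) ∩ C) ∖ ((Y ∖ C) ∖ (C ∖ Y)) ⊆ C ∪ Y.

Only the reverse inclusion holds.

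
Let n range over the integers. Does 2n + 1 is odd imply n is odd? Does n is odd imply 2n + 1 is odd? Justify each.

(⇒) fails; (⇐) holds.

(⇒) This fails: take n = 4. Then 2n + 1 = 9, which is odd, yet n = 4 is even, not odd.

(⇐) Suppose n is odd. Since 2 is even, 2n is even for every n, so 2n + 1 has the same parity as 1, which is odd. Hence 2n + 1 is odd.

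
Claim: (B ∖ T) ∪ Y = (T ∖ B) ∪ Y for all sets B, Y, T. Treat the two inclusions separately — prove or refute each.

Forward inclusion. This inclusion fails. Take B = {1}, Y = ∅, T = ∅; then 1 ∈ (B ∖ T) ∪ Y but 1 ∉ (T ∖ B) ∪ Y.

Reverse inclusion. This inclusion fails. Take B = ∅, Y = ∅, T = {1}; then 1 ∈ (T ∖ B) ∪ Y but 1 ∉ (B ∖ T) ∪ Y.

Neither inclusion holds.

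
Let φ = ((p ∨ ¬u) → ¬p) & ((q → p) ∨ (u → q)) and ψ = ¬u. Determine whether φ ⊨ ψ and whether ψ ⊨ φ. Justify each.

(→) This fails. Under q = F, u = T, p = F, the left side is true but the right side is false.

(←) This fails. Under q = F, u = F, p = T, the left side is false but the right side is true.

Both directions fail.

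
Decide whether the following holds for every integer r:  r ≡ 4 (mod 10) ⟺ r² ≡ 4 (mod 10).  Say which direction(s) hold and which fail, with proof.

(⇒) This fails: take r = 4. Then 4 ≡ 4 (mod 10), but 4² = 16 ≡ 6 (mod 10), not 4.

(⇐) This fails: take r = 2. Then 2² = 4 ≡ 4 (mod 10), yet 2 ≡ 2 (mod 10), not 4.

Neither direction holds.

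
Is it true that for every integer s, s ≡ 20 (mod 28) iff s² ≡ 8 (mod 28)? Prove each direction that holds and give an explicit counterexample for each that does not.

Converse. This fails: take s = 6. Then 6² = 36 ≡ 8 (mod 28), yet 6 ≡ 6 (mod 28), not 20.

Forward direction. Suppose s ≡ 20 (mod 28). Write s = 28j + 20. Then (28j + 20)² = 784j² + 1120j + 400 = 28(28j² + 40j + 14) + 8, so s² ≡ 8 (mod 28).

Not equivalent: only (⇒) holds.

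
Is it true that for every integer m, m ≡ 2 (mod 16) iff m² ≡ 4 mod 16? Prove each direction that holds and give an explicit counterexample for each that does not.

(⟸) This fails: take m = 6. Then 6² = 36 ≡ 4 (mod 16), yet 6 ≡ 6 (mod 16), not 2.

(⟹) Suppose m ≡ 2 (mod 16). Write m = 16j + 2. Then (16j + 2)² = 256j² + 64j + 4 = 16(16j² + 4j) + 4, so m² ≡ 4 (mod 16).

Only the forward implication holds.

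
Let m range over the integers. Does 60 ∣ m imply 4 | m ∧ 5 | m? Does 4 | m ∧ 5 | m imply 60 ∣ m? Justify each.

[⇒] If 60 ∣ m, write m = 60q. Since 60 = 15·4, m = 4·(15q), so 4 ∣ m; and since 60 = 12·5, m = 5·(12q), so 5 ∣ m.

[⇐] This fails: take m = 20. Both 4 ∣ 20 and 5 ∣ 20, yet 20 is not a multiple of 60 (since 20 = 0·60 + 20), so 60 ∤ 20.

(⇒) holds; (⇐) fails.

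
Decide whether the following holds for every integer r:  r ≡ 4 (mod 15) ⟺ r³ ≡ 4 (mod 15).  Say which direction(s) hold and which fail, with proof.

Both directions hold; the statement is true.

Forward direction. Suppose r ≡ 4 (mod 15). Write r = 15j + 4. Then (15j + 4)³ = 3375j³ + 2700j² + 720j + 64 = 15(225j³ + 180j² + 48j + 4) + 4, so r³ ≡ 4 (mod 15).

Converse. Suppose r³ ≡ 4 (mod 15). The only residue r in {0, …, 14} with r³ ≡ 4 (mod 15) is r = 4, so r ≡ 4 (mod 15).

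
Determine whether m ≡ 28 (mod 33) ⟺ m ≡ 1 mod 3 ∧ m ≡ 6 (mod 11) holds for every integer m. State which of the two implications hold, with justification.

(⇒) Suppose m ≡ 28 (mod 33); write m = 33j + 28. Since 3 ∣ 33, reducing mod 3 gives m ≡ 28 ≡ 1 (mod 3); since 11 ∣ 33, reducing mod 11 gives m ≡ 28 ≡ 6 (mod 11).

(⇐) Conversely, if m ≡ 1 (mod 3) and m ≡ 6 (mod 11), then by the Chinese remainder theorem m ≡ 28 (mod 33). This is exactly m ≡ 28 (mod 33).

Both implications hold.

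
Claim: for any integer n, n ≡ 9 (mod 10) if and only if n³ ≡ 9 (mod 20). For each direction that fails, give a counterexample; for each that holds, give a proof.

[⇒] This fails: take n = 19. Then 19 ≡ 9 (mod 10), but 19³ = 6859 ≡ 19 (mod 20), not 9.

[⇐] Conversely, the residues r modulo 20 with r³ ≡ 9 (mod 20) are exactly {9}, and each is ≡ 9 (mod 10).

(⇒) fails; (⇐) holds.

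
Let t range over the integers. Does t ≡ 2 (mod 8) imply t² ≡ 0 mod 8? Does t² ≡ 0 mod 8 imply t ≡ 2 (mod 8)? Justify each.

Neither implication holds.

[⇒] This fails: take t = 2. Then 2 ≡ 2 (mod 8), but 2² = 4 ≡ 4 (mod 8), not 0.

[⇐] This fails: take t = 0. Then 0² = 0 ≡ 0 (mod 8), yet 0 ≡ 0 (mod 8), not 2.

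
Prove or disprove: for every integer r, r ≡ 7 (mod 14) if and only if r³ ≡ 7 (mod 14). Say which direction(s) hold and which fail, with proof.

Both directions hold.

(←) Suppose r³ ≡ 7 (mod 14). The only residue r in {0, …, 13} with r³ ≡ 7 (mod 14) is r = 7, so r ≡ 7 (mod 14).

(→) Suppose r ≡ 7 (mod 14). Write r = 14j + 7. Then (14j + 7)³ = 2744j³ + 4116j² + 2058j + 343 = 14(196j³ + 294j² + 147j + 24) + 7, so r³ ≡ 7 (mod 14).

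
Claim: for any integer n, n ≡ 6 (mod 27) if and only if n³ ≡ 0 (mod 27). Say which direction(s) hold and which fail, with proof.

(←) This fails: take n = 0. Then 0³ = 0 ≡ 0 (mod 27), yet 0 ≡ 0 (mod 27), not 6.

(→) Suppose n ≡ 6 (mod 27). Write n = 27j + 6. Then (27j + 6)³ = 19683j³ + 13122j² + 2916j + 216 = 27(729j³ + 486j² + 108j + 8) + 0, so n³ ≡ 0 (mod 27).

Only the forward implication holds.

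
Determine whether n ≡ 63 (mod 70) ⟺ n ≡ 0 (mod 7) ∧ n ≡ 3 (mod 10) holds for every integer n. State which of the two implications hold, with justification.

(⇒) Suppose n ≡ 63 (mod 70); write n = 70j + 63. Since 7 ∣ 70, reducing mod 7 gives n ≡ 63 ≡ 0 (mod 7); since 10 ∣ 70, reducing mod 10 gives n ≡ 63 ≡ 3 (mod 10).

(⇐) Conversely, if n ≡ 0 (mod 7) and n ≡ 3 (mod 10), then by the Chinese remainder theorem n ≡ 63 (mod 70). This is exactly n ≡ 63 (mod 70).

The biconditional holds.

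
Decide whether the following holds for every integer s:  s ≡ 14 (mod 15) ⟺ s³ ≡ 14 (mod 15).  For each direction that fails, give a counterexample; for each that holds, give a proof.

(→) Suppose s ≡ 14 (mod 15). Write s = 15j + 14. Then (15j + 14)³ = 3375j³ + 9450j² + 8820j + 2744 = 15(225j³ + 630j² + 588j + 182) + 14, so s³ ≡ 14 (mod 15).

(←) Conversely, suppose s³ ≡ 14 (mod 15). The only residue r in {0, …, 14} with r³ ≡ 14 (mod 15) is r = 14, so s ≡ 14 (mod 15).

Equivalent; both directions hold.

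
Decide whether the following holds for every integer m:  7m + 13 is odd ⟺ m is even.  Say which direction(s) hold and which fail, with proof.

(⇐) Suppose m is even; write m = 2j. Then 7m + 13 = 7·(2j) + 13 = 2·7j + 13, which is odd.

(⇒) Suppose 7m + 13 is odd. Since 7 is odd, 7m and m have the same parity, so 7m + 13 ≡ m + 13 (mod 2). As 13 is odd, 7m + 13 is odd exactly when m is even. Thus m is even.

The biconditional holds.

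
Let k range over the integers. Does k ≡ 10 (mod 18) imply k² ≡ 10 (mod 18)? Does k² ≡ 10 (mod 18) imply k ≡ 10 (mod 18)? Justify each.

Only the forward implication holds.

(⟹) Suppose k ≡ 10 (mod 18). Write k = 18j + 10. Then (18j + 10)² = 324j² + 360j + 100 = 18(18j² + 20j + 5) + 10, so k² ≡ 10 (mod 18).

(⟸) This fails: take k = 8. Then 8² = 64 ≡ 10 (mod 18), yet 8 ≡ 8 (mod 18), not 10.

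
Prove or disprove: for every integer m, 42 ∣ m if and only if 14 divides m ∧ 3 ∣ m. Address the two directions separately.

Both directions hold.

(→) If 42 ∣ m, write m = 42q. Since 42 = 3·14, m = 14·(3q), so 14 ∣ m; and since 42 = 14·3, m = 3·(14q), so 3 ∣ m.

(←) Suppose 14 ∣ m and 3 ∣ m. Any common multiple of 14 and 3 is a multiple of their lcm; here gcd(14, 3) = 1, so lcm(14, 3) = 14·3 = 42, so 42 ∣ m.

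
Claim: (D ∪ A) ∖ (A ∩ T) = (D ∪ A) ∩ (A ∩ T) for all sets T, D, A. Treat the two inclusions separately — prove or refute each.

Both inclusions fail.

(⟹) This inclusion fails. Take T = ∅, D = {1}, A = ∅; then 1 ∈ (D ∪ A) ∖ (A ∩ T) but 1 ∉ (D ∪ A) ∩ (A ∩ T).

(⟸) This inclusion fails. Take T = {1}, D = ∅, A = {1}; then 1 ∈ (D ∪ A) ∩ (A ∩ T) but 1 ∉ (D ∪ A) ∖ (A ∩ T).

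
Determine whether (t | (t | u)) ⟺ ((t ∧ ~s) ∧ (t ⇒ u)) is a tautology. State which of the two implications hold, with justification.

Not equivalent: only (⇐) holds.

(→) This fails. Under u = T, t = F, s = F, the left side is true but the right side is false.

(←) Assume the antecedent. If u is true, t | (t | u) reduces to true regardless of the other variables. If u is false, the antecedent cannot hold. Either way t | (t | u) holds.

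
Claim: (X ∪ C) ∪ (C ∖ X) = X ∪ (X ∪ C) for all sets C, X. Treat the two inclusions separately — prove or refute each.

Both inclusions hold.

(⊇) Let x ∈ X ∪ (X ∪ C). Then either x ∈ C and x ∉ X; or x ∈ X and x ∉ C; or x ∈ C ∩ X. In each case x ∈ (X ∪ C) ∪ (C ∖ X), so X ∪ (X ∪ C) ⊆ (X ∪ C) ∪ (C ∖ X).

(⊆) Let x ∈ (X ∪ C) ∪ (C ∖ X). Then either x ∈ C and x ∉ X; or x ∈ X and x ∉ C; or x ∈ C ∩ X. In each case x ∈ X ∪ (X ∪ C), so (X ∪ C) ∪ (C ∖ X) ⊆ X ∪ (X ∪ C).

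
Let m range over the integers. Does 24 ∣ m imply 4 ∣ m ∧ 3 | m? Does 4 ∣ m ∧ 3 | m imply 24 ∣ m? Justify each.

(⟹) If 24 ∣ m, write m = 24q. Since 24 = 6·4, m = 4·(6q), so 4 ∣ m; and since 24 = 8·3, m = 3·(8q), so 3 ∣ m.

(⟸) This fails: take m = 12. Both 4 ∣ 12 and 3 ∣ 12, yet 12 is not a multiple of 24 (since 12 = 0·24 + 12), so 24 ∤ 12.

Not equivalent: only (⇒) holds.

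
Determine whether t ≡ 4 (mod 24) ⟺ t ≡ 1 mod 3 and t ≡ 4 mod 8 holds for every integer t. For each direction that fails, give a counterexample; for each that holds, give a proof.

Both implications hold.

[⇒] Suppose t ≡ 4 (mod 24); write t = 24j + 4. Since 3 ∣ 24, reducing mod 3 gives t ≡ 4 ≡ 1 (mod 3); since 8 ∣ 24, reducing mod 8 gives t ≡ 4 (mod 8).

[⇐] Conversely, if t ≡ 1 (mod 3) and t ≡ 4 (mod 8), then by the Chinese remainder theorem t ≡ 4 (mod 24). This is exactly t ≡ 4 (mod 24).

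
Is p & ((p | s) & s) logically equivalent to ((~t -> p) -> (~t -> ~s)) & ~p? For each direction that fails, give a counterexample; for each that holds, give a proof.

(⇒) fails and (⇐) fails.

Forward direction. This fails. Under s = T, p = T, t = F, the left side is true but the right side is false.

Converse. This fails. Under s = F, p = F, t = F, the left side is false but the right side is true.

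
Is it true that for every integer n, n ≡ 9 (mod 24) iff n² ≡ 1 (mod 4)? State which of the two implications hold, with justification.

Forward direction. Suppose n ≡ 9 (mod 24). Then n² ≡ 9² = 81 (mod 24), and since 4 ∣ 24, also n² ≡ 1 (mod 4).

Converse. This fails: take n = 1. Then 1² = 1 ≡ 1 (mod 4), yet 1 ≡ 1 (mod 24), not 9.

Only the forward implication holds.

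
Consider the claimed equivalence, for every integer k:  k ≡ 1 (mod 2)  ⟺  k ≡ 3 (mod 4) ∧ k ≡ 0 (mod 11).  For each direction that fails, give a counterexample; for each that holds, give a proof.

Forward direction. This fails: k = 1 gives 1 ≡ 1 (mod 2) but 1 ≡ 1 (mod 4), so the conjunction on the right does not hold.

Converse. If k ≡ 3 (mod 4) and k ≡ 0 (mod 11), then by the Chinese remainder theorem k ≡ 11 (mod 44). Since 11 ≡ 1 (mod 2) and 2 ∣ 44, we get k ≡ 1 (mod 2).

Only the converse holds.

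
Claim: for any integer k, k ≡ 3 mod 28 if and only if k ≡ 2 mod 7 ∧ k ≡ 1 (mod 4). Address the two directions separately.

(⇒) fails and (⇐) fails.

(→) This fails: k = 3 gives 3 ≡ 3 (mod 28) but 3 ≡ 3 (mod 7), so the conjunction on the right does not hold.

(←) This fails: k = 9 satisfies both congruences on the right (9 ≡ 2 mod 7 and 9 ≡ 1 mod 4) yet 9 ≡ 9 (mod 28), not 3.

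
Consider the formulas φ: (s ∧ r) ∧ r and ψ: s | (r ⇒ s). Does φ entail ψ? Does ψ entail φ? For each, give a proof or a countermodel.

(→) Assume the antecedent. If s is true, s | (r ⇒ s) reduces to true regardless of the other variables. If s is false, the antecedent cannot hold. Either way s | (r ⇒ s) holds.

(←) This fails. Under s = F, r = F, the left side is false but the right side is true.

(⇒) holds; (⇐) fails.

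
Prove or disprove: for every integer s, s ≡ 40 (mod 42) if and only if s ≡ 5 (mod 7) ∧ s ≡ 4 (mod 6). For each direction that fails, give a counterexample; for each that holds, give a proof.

Both directions hold.

(←) If s ≡ 5 (mod 7) and s ≡ 4 (mod 6), then by the Chinese remainder theorem s ≡ 40 (mod 42). This is exactly s ≡ 40 (mod 42).

(→) Suppose s ≡ 40 (mod 42); write s = 42j + 40. Since 7 ∣ 42, reducing mod 7 gives s ≡ 40 ≡ 5 (mod 7); since 6 ∣ 42, reducing mod 6 gives s ≡ 40 ≡ 4 (mod 6).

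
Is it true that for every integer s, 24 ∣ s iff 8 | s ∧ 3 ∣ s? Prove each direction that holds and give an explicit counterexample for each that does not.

(⇐) Suppose 8 ∣ s and 3 ∣ s. Any common multiple of 8 and 3 is a multiple of their lcm; here gcd(8, 3) = 1, so lcm(8, 3) = 8·3 = 24, so 24 ∣ s.

(⇒) If 24 ∣ s, write s = 24q. Since 24 = 3·8, s = 8·(3q), so 8 ∣ s; and since 24 = 8·3, s = 3·(8q), so 3 ∣ s.

Both directions hold; the statement is true.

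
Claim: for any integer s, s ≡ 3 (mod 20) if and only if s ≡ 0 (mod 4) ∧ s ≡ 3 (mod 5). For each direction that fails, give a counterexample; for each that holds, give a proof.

Neither implication holds.

(⟹) This fails: s = 3 gives 3 ≡ 3 (mod 20) but 3 ≡ 3 (mod 4), so the conjunction on the right does not hold.

(⟸) This fails: s = 8 satisfies both congruences on the right (8 ≡ 0 mod 4 and 8 ≡ 3 mod 5) yet 8 ≡ 8 (mod 20), not 3.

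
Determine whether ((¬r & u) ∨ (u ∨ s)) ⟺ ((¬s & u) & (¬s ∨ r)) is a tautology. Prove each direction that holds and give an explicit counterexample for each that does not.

Only the reverse direction holds.

Forward direction. This fails. Under s = T, r = F, u = F, the left side is true but the right side is false.

Converse. Assume the antecedent. If s is true, the antecedent cannot hold. If s is false, the antecedent forces (s = F, r = F, u = T) or (s = F, r = T, u = T), and (¬r & u) ∨ (u ∨ s) holds there. Either way (¬r & u) ∨ (u ∨ s) holds.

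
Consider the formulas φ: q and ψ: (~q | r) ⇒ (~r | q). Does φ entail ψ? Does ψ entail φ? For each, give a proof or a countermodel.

[⇒] Assume the antecedent. If q is true, (~q | r) ⇒ (~r | q) reduces to true regardless of the other variables. If q is false, the antecedent cannot hold. Either way (~q | r) ⇒ (~r | q) holds.

[⇐] This fails. Under q = F, r = F, the left side is false but the right side is true.

Only the forward direction holds.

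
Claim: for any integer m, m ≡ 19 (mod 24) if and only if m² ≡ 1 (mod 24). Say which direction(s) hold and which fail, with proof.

Not equivalent: only (⇒) holds.

(⟹) Suppose m ≡ 19 (mod 24). Write m = 24j + 19. Then (24j + 19)² = 576j² + 912j + 361 = 24(24j² + 38j + 15) + 1, so m² ≡ 1 (mod 24).

(⟸) This fails: take m = 1. Then 1² = 1 ≡ 1 (mod 24), yet 1 ≡ 1 (mod 24), not 19.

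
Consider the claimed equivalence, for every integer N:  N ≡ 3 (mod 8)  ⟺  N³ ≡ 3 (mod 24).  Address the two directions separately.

Only the converse holds.

(⇒) This fails: take N = 11. Then 11 ≡ 3 (mod 8), but 11³ = 1331 ≡ 11 (mod 24), not 3.

(⇐) Conversely, the residues r modulo 24 with r³ ≡ 3 (mod 24) are exactly {3}, and each is ≡ 3 (mod 8).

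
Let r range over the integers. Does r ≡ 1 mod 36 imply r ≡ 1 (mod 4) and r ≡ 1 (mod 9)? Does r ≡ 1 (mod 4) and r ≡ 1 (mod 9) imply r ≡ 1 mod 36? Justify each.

(⇐) If r ≡ 1 (mod 4) and r ≡ 1 (mod 9), then by the Chinese remainder theorem r ≡ 1 (mod 36). This is exactly r ≡ 1 (mod 36).

(⇒) Suppose r ≡ 1 (mod 36); write r = 36j + 1. Since 4 ∣ 36, reducing mod 4 gives r ≡ 1 (mod 4); since 9 ∣ 36, reducing mod 9 gives r ≡ 1 (mod 9).

Both directions hold.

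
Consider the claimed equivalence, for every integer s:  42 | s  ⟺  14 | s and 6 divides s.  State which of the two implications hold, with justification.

Both directions hold; the statement is true.

(⟹) If 42 ∣ s, write s = 42q. Since 42 = 3·14, s = 14·(3q), so 14 ∣ s; and since 42 = 7·6, s = 6·(7q), so 6 ∣ s.

(⟸) Suppose 14 ∣ s and 6 ∣ s. Any common multiple of 14 and 6 is a multiple of their lcm; here lcm(14, 6) = 14·6/gcd(14, 6) = 84/2 = 42, so 42 ∣ s.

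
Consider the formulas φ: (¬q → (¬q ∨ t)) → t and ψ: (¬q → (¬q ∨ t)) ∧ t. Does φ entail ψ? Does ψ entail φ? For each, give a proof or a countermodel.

The biconditional holds.

[⇒] Assume the antecedent. If t is true, (¬q → (¬q ∨ t)) ∧ t reduces to true regardless of the other variables. If t is false, the antecedent cannot hold. Either way (¬q → (¬q ∨ t)) ∧ t holds.

[⇐] Assume the antecedent. If t is true, (¬q → (¬q ∨ t)) → t reduces to true regardless of the other variables. If t is false, the antecedent cannot hold. Either way (¬q → (¬q ∨ t)) → t holds.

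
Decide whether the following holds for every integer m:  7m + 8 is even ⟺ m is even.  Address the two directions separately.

Both implications hold.

(⟹) Suppose 7m + 8 is even. Since 7 is odd, 7m and m have the same parity, so 7m + 8 ≡ m + 8 (mod 2). As 8 is even, 7m + 8 is even exactly when m is even. Thus m is even.

(⟸) Conversely, suppose m is even; write m = 2j. Then 7m + 8 = 7·(2j) + 8 = 2·7j + 8, which is even.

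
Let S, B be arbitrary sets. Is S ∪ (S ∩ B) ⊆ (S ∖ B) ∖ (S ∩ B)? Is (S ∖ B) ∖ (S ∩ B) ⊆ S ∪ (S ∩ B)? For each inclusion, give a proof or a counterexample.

The sets are not equal: only the reverse inclusion holds.

Reverse inclusion. Let x ∈ (S ∖ B) ∖ (S ∩ B). Then x ∈ S and x ∉ B, from which x ∈ S ∪ (S ∩ B).

Forward inclusion. This inclusion fails. Take S = {1}, B = {1}; then 1 ∈ S ∪ (S ∩ B) but 1 ∉ (S ∖ B) ∖ (S ∩ B).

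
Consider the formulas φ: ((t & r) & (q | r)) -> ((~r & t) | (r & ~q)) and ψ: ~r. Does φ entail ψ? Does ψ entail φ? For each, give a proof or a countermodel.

The forward direction fails; the converse holds.

(→) This fails. Under r = T, q = F, t = F, the left side is true but the right side is false.

(←) Assume the antecedent. If r is true, the antecedent cannot hold. If r is false, the consequent reduces to true regardless of the other variables. Either way the consequent holds.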